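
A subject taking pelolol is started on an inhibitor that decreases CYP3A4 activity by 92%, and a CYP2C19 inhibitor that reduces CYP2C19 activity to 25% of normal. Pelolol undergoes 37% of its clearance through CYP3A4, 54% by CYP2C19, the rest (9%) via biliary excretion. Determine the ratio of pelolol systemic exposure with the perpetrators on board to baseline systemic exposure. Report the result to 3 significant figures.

3.93

The CYP3A4 pathway (37% of clearance) falls to 0.08× activity: 0.37 × 0.08 = 0.0296.
The CYP2C19 pathway (54% of clearance) drops to 0.25× activity: 0.54 × 0.25 = 0.135.
The remaining 9% of clearance is unaffected.
New clearance relative to baseline: 0.0296 + 0.135 + 0.09 = 0.2546.
Net systemic exposure ratio = 1 / 0.2546 = 3.93.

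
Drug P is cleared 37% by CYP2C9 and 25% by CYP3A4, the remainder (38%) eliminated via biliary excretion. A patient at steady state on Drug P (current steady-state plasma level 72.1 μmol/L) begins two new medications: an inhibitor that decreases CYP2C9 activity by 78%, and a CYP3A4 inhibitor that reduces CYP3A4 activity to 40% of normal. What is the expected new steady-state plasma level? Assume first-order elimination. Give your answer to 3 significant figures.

128 μmol/L

The CYP2C9 pathway (37% of clearance) is reduced to 0.22× activity: 0.37 × 0.22 = 0.0814.
The CYP3A4 pathway (25% of clearance) is reduced to 0.4× activity: 0.25 × 0.4 = 0.1.
Non-CYP routes (38%) are unchanged.
Relative clearance = 0.0814 + 0.1 + 0.38 = 0.5614.
New steady-state plasma level = 72.1 / 0.5614 = 128 μmol/L (concentration scales inversely with clearance).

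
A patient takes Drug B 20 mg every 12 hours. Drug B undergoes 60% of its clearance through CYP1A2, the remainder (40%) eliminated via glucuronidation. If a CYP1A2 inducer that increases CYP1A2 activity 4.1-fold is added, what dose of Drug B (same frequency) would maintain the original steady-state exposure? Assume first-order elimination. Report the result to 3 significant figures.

The CYP1A2 pathway (60% of clearance) increases to 4.1× activity: 0.6 × 4.1 = 2.46.
The remaining 40% of clearance is unaffected.
New clearance relative to baseline: 2.46 + 0.4 = 2.86.
Exposure is unchanged when dose changes in proportion to clearance. New dose = 20 mg × 2.86 = 57.2 mg.

57.2 mg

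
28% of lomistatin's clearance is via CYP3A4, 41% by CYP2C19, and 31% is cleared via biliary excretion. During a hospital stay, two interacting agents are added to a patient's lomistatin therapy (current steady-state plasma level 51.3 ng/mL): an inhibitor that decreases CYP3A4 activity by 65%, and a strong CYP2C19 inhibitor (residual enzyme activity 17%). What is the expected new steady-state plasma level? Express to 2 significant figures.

The CYP3A4 pathway (28% of clearance) is reduced to 0.35× activity: 0.28 × 0.35 = 0.098.
The CYP2C19 pathway (41% of clearance) drops to 0.17× activity: 0.41 × 0.17 = 0.0697.
The remaining 31% of clearance is unaffected.
New clearance relative to baseline: 0.098 + 0.0697 + 0.31 = 0.4777.
Dividing the baseline by the relative clearance: 51.3 / 0.4777 = 1.1 × 10² ng/mL.

1.1 × 10² ng/mL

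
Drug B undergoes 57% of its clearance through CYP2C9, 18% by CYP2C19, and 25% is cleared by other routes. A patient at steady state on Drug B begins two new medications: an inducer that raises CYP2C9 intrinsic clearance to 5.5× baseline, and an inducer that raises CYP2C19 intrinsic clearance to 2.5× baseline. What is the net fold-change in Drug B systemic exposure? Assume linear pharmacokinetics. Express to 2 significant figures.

0.26

CYP2C9: 0.57 × 5.5 = 3.135
CYP2C19: 0.18 × 2.5 = 0.45
Other: 0.25 (unchanged)
New clearance relative to baseline: 3.135 + 0.45 + 0.25 = 3.835.
Systemic exposure ∝ 1/CL: fold-change = 1 / 3.835 = 0.26.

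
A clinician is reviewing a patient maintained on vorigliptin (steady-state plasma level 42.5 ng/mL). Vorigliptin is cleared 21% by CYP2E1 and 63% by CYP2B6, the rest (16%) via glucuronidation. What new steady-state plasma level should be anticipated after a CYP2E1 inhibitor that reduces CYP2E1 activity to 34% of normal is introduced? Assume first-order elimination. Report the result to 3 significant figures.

49.3 ng/mL

The CYP2E1 pathway (21% of clearance) drops to 0.34× activity: 0.21 × 0.34 = 0.0714.
CYP2B6 (63%) and the residual 16% are unaffected.
CL_new/CL_old = 0.0714 + 0.63 + 0.16 = 0.8614.
New steady-state plasma level = baseline ÷ relative clearance = 42.5 / 0.8614 = 49.3 ng/mL.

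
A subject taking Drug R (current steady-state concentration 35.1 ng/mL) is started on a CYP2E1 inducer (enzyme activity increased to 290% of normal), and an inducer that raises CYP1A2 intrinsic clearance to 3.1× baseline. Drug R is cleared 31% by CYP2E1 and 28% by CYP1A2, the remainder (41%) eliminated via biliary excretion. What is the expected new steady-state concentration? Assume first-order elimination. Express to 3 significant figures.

The CYP2E1 pathway (31% of clearance) rises to 2.9× activity: 0.31 × 2.9 = 0.899.
The CYP1A2 pathway (28% of clearance) increases to 3.1× activity: 0.28 × 3.1 = 0.868.
The remaining 41% of clearance is unaffected.
CL_new/CL_old = 0.899 + 0.868 + 0.41 = 2.177.
Steady-state concentration ∝ 1/CL: new value = 35.1 / 2.177 = 16.1 ng/mL.

16.1 ng/mL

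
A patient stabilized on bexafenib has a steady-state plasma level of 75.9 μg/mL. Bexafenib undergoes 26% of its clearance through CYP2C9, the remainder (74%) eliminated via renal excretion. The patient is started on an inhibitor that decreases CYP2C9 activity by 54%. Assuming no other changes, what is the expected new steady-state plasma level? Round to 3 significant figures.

CYP2C9: 0.26 × 0.46 = 0.1196
Other: 0.74 (unchanged)
CL_new/CL_old = 0.1196 + 0.74 = 0.8596.
New steady-state plasma level = baseline ÷ relative clearance = 75.9 / 0.8596 = 88.3 μg/mL.

88.3 μg/mL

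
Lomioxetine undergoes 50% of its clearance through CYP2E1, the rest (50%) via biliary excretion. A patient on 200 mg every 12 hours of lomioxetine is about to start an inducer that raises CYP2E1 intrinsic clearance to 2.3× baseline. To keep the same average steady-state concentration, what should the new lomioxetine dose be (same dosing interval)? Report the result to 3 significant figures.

The CYP2E1 pathway (50% of clearance) rises to 2.3× activity: 0.5 × 2.3 = 1.15.
Non-CYP routes (50%) are unchanged.
CL_new/CL_old = 1.15 + 0.5 = 1.65.
Css,avg = (dose rate)/CL, so holding Css fixed requires dose ∝ CL: 200 × 1.65 = 330 mg.

330 mg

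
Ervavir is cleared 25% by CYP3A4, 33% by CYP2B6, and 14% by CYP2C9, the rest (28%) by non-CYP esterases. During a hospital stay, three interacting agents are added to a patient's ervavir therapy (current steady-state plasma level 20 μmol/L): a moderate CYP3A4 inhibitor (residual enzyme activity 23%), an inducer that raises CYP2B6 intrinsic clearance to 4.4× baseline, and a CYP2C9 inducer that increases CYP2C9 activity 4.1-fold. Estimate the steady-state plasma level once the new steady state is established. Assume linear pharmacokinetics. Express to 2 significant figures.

The CYP3A4 pathway (25% of clearance) falls to 0.23× activity: 0.25 × 0.23 = 0.0575.
The CYP2B6 pathway (33% of clearance) is boosted to 4.4× activity: 0.33 × 4.4 = 1.452.
The CYP2C9 pathway (14% of clearance) is boosted to 4.1× activity: 0.14 × 4.1 = 0.574.
The remaining 28% of clearance is unaffected.
Relative clearance = 0.0575 + 1.452 + 0.574 + 0.28 = 2.3635.
Dividing the baseline by the relative clearance: 20 / 2.3635 = 8.5 μmol/L.

8.5 μmol/L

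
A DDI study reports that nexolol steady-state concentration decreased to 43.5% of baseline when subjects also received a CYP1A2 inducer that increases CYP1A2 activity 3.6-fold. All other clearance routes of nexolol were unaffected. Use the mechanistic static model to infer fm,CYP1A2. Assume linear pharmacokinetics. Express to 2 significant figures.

Let fm be the CYP1A2 fraction. New clearance relative to baseline = fm × 3.6 + (1 − fm).
Steady-state concentration ratio = 1 / (new CL fraction), so new CL fraction = 1 / 0.435 = 2.299.
fm × 3.6 + 1 − fm = 2.299  ⇒  fm × (3.6 − 1) = 1.299  ⇒  fm = 0.50.

0.50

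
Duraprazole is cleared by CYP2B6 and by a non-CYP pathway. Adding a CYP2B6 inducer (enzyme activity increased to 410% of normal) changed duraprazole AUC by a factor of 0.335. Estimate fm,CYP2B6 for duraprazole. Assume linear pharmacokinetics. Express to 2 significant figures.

0.64

Let x = fm,CYP2B6. Because AUC ∝ 1/CL, relative clearance rose to 1/0.335 = 2.985.
Setting x·4.1 + (1 − x) = 2.985 and solving: x = (2.985 − 1)/(4.1 − 1) = 0.64.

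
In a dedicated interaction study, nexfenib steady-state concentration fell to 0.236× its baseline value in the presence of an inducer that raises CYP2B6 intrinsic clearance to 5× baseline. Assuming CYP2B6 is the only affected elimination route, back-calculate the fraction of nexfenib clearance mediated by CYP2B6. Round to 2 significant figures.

CL'/CL = 1 / 0.236 = 4.237
5·fm + (1 − fm) = 4.237
fm = (4.237 − 1) / (5 − 1) = 0.81

0.81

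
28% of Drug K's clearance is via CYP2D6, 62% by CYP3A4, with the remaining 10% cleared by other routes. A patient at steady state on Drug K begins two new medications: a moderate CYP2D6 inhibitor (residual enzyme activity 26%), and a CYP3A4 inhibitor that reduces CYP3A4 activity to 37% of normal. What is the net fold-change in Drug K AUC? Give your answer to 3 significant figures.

2.49

The CYP2D6 pathway (28% of clearance) drops to 0.26× activity: 0.28 × 0.26 = 0.0728.
The CYP3A4 pathway (62% of clearance) falls to 0.37× activity: 0.62 × 0.37 = 0.2294.
Non-CYP routes (10%) are unchanged.
New clearance relative to baseline: 0.0728 + 0.2294 + 0.1 = 0.4022.
Net AUC ratio = 1 / 0.4022 = 2.49.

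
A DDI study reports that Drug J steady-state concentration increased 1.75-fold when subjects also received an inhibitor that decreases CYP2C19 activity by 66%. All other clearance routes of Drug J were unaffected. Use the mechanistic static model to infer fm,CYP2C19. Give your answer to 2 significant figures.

0.65

Let x = fm,CYP2C19. Because steady-state concentration ∝ 1/CL, relative clearance fell to 1/1.75 = 0.5714.
Setting x·0.34 + (1 − x) = 0.5714 and solving: x = (0.5714 − 1)/(0.34 − 1) = 0.65.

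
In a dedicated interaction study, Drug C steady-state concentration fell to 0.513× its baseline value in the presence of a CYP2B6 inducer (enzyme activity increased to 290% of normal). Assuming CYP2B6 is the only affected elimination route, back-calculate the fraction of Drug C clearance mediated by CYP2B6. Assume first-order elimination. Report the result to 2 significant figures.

0.50

Let fm be the CYP2B6 fraction. New clearance relative to baseline = fm × 2.9 + (1 − fm).
Steady-state concentration ratio = 1 / (new CL fraction), so new CL fraction = 1 / 0.513 = 1.949.
fm × 2.9 + 1 − fm = 1.949  ⇒  fm × (2.9 − 1) = 0.9493  ⇒  fm = 0.50.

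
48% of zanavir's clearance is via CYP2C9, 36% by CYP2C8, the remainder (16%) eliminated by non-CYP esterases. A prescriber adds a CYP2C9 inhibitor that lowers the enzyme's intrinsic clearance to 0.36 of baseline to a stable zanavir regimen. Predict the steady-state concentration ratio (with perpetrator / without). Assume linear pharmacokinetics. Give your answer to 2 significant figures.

1.4

The CYP2C9 pathway (48% of clearance) falls to 0.36× activity: 0.48 × 0.36 = 0.1728.
CYP2C8 (36%) and the residual 16% are unaffected.
Relative clearance = 0.1728 + 0.36 + 0.16 = 0.6928.
Steady-state concentration ratio = CL_old/CL_new = 1 / 0.6928 = 1.4.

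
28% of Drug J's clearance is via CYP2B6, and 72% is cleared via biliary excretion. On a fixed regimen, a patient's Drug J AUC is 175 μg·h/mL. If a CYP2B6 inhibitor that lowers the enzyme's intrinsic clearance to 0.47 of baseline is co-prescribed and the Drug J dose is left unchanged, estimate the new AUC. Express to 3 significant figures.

205 μg·h/mL

CYP2B6: 0.28 × 0.47 = 0.1316
Other: 0.72 (unchanged)
Relative clearance = 0.1316 + 0.72 = 0.8516.
With dosing unchanged, AUC scales as 1/CL: 175 / 0.8516 = 205 μg·h/mL.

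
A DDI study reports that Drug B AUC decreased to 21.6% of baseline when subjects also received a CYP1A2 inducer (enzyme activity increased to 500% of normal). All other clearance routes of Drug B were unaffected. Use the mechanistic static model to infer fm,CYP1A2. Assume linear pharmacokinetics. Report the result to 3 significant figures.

0.907

Call the CYP1A2 fraction fm. After the interaction, CL_new/CL_old = fm × 5 + (1 − fm).
AUC ratio = 1 / (new CL fraction), so new CL fraction = 1 / 0.216 = 4.63.
fm × 5 + 1 − fm = 4.63  ⇒  fm × (5 − 1) = 3.63  ⇒  fm = 0.907.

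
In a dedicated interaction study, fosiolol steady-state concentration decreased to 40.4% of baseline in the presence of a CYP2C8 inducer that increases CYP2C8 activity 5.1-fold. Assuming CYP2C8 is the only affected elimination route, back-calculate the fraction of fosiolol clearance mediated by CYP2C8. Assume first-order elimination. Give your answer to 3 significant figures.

0.360

CL'/CL = 1 / 0.404 = 2.475
5.1·fm + (1 − fm) = 2.475
fm = (2.475 − 1) / (5.1 − 1) = 0.360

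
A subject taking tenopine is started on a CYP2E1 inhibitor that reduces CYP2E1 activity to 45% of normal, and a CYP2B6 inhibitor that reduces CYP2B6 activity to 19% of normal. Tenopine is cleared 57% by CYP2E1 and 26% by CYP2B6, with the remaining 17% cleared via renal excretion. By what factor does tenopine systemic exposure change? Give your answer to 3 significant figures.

The CYP2E1 pathway (57% of clearance) falls to 0.45× activity: 0.57 × 0.45 = 0.2565.
The CYP2B6 pathway (26% of clearance) falls to 0.19× activity: 0.26 × 0.19 = 0.0494.
The remaining 17% of clearance is unaffected.
CL_new/CL_old = 0.2565 + 0.0494 + 0.17 = 0.4759.
Net systemic exposure ratio = 1 / 0.4759 = 2.10.

2.10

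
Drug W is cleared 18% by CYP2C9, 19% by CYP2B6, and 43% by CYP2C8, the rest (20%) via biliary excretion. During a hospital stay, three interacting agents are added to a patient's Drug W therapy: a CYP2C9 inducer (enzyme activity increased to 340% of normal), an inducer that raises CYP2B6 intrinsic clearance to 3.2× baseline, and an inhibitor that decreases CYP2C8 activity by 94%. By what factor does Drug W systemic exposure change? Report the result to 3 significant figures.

CYP2C9: 0.18 × 3.4 = 0.612
CYP2B6: 0.19 × 3.2 = 0.608
CYP2C8: 0.43 × 0.06 = 0.0258
Other: 0.2 (unchanged)
New clearance relative to baseline: 0.612 + 0.608 + 0.0258 + 0.2 = 1.4458.
Because systemic exposure varies inversely with clearance, the combined effect is 1 / 1.4458 = 0.692.

0.692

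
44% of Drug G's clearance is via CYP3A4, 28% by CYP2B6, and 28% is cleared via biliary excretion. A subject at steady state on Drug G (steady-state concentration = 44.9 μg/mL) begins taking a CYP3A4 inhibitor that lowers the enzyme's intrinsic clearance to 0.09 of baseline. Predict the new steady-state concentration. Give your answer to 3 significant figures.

74.9 μg/mL

CYP3A4: 0.44 × 0.09 = 0.0396
CYP2B6: 0.28 (unchanged)
Other: 0.28 (unchanged)
CL_new/CL_old = 0.0396 + 0.28 + 0.28 = 0.5996.
With dosing unchanged, steady-state concentration scales as 1/CL: 44.9 / 0.5996 = 74.9 μg/mL.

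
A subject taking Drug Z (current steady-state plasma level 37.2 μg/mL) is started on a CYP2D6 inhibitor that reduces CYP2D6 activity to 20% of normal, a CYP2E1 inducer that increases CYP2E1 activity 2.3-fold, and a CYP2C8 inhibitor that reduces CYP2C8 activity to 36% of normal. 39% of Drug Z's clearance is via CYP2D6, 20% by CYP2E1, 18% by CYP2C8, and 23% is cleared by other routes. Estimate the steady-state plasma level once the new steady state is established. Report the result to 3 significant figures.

The CYP2D6 pathway (39% of clearance) is reduced to 0.2× activity: 0.39 × 0.2 = 0.078.
The CYP2E1 pathway (20% of clearance) rises to 2.3× activity: 0.2 × 2.3 = 0.46.
The CYP2C8 pathway (18% of clearance) drops to 0.36× activity: 0.18 × 0.36 = 0.0648.
The remaining 23% of clearance is unaffected.
Relative clearance = 0.078 + 0.46 + 0.0648 + 0.23 = 0.8328.
Steady-state plasma level ∝ 1/CL: new value = 37.2 / 0.8328 = 44.7 μg/mL.

44.7 μg/mL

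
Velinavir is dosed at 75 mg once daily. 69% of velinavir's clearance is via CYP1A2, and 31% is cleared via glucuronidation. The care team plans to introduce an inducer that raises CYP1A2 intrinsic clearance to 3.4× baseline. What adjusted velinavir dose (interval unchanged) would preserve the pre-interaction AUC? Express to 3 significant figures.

The CYP1A2 pathway (69% of clearance) is boosted to 3.4× activity: 0.69 × 3.4 = 2.346.
The remaining 31% of clearance is unaffected.
New clearance relative to baseline: 2.346 + 0.31 = 2.656.
To maintain the same steady-state level, dose must scale with clearance: new dose = 75 × 2.656 = 199 mg.

199 mg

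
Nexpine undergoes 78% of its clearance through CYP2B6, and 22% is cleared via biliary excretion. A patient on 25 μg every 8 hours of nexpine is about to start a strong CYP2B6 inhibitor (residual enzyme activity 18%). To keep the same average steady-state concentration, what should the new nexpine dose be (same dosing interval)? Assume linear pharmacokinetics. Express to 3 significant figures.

9.01 μg

The CYP2B6 pathway (78% of clearance) drops to 0.18× activity: 0.78 × 0.18 = 0.1404.
Non-CYP routes (22%) are unchanged.
Relative clearance = 0.1404 + 0.22 = 0.3604.
To maintain the same steady-state level, dose must scale with clearance: new dose = 25 × 0.3604 = 9.01 μg.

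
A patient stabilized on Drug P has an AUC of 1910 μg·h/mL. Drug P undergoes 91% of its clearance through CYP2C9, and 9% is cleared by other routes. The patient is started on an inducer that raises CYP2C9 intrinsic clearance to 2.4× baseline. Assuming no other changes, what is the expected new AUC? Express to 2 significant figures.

The CYP2C9 pathway (91% of clearance) is boosted to 2.4× activity: 0.91 × 2.4 = 2.184.
Non-CYP routes (9%) are unchanged.
CL_new/CL_old = 2.184 + 0.09 = 2.274.
New AUC = baseline ÷ relative clearance = 1910 / 2.274 = 8.4 × 10² μg·h/mL.

8.4 × 10² μg·h/mL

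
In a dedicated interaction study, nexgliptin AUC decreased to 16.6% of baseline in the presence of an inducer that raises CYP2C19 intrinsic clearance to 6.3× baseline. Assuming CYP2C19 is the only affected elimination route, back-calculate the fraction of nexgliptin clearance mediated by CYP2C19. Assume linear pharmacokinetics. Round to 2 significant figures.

Let x = fm,CYP2C19. Because AUC ∝ 1/CL, relative clearance rose to 1/0.166 = 6.024.
Only the CYP2C19 route changed, so 6.024 = x·6.3 + (1 − x), giving x = 0.95.

0.95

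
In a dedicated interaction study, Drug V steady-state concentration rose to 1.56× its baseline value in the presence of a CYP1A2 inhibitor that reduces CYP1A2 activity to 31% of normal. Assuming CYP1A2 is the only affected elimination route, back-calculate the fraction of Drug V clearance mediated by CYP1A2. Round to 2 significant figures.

Call the CYP1A2 fraction fm. After the interaction, CL_new/CL_old = fm × 0.31 + (1 − fm).
Steady-state concentration ratio = 1 / (new CL fraction), so new CL fraction = 1 / 1.56 = 0.641.
fm × 0.31 + 1 − fm = 0.641  ⇒  fm × (0.31 − 1) = −0.359  ⇒  fm = 0.52.

0.52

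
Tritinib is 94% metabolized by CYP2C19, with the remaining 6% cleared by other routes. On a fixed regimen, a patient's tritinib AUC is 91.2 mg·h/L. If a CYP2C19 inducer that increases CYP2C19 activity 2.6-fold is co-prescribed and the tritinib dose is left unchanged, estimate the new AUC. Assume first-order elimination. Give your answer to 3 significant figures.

36.4 mg·h/L

CYP2C19: 0.94 × 2.6 = 2.444
Other: 0.06 (unchanged)
CL_new/CL_old = 2.444 + 0.06 = 2.504.
With dosing unchanged, AUC scales as 1/CL: 91.2 / 2.504 = 36.4 mg·h/L.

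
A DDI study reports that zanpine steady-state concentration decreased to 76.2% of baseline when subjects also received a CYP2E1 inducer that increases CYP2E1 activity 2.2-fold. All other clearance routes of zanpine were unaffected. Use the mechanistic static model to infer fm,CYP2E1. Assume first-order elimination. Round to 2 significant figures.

0.26

Call the CYP2E1 fraction fm. After the interaction, CL_new/CL_old = fm × 2.2 + (1 − fm).
Steady-state concentration ratio = 1 / (new CL fraction), so new CL fraction = 1 / 0.762 = 1.312.
fm × 2.2 + 1 − fm = 1.312  ⇒  fm × (2.2 − 1) = 0.3123  ⇒  fm = 0.26.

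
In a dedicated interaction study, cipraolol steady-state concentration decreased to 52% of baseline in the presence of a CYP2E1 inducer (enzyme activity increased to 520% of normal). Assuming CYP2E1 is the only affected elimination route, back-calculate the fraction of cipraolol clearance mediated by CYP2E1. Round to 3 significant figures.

Write x for the fraction cleared via CYP2E1. The observed steady-state concentration change means clearance rose to 1/0.520 = 1.923 of baseline.
Setting x·5.2 + (1 − x) = 1.923 and solving: x = (1.923 − 1)/(5.2 − 1) = 0.220.

0.220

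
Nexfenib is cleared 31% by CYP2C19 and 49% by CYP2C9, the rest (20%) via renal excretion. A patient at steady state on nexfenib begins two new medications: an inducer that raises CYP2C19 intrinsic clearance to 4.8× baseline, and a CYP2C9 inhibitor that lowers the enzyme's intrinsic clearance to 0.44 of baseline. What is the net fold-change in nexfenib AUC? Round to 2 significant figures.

0.53

The CYP2C19 pathway (31% of clearance) is boosted to 4.8× activity: 0.31 × 4.8 = 1.488.
The CYP2C9 pathway (49% of clearance) drops to 0.44× activity: 0.49 × 0.44 = 0.2156.
The remaining 20% of clearance is unaffected.
CL_new/CL_old = 1.488 + 0.2156 + 0.2 = 1.9036.
Because AUC varies inversely with clearance, the combined effect is 1 / 1.9036 = 0.53.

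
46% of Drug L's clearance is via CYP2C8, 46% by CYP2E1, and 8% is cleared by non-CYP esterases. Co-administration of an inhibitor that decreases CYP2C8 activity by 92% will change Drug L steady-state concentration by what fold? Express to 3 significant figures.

1.73

The CYP2C8 pathway (46% of clearance) is reduced to 0.08× activity: 0.46 × 0.08 = 0.0368.
CYP2E1 (46%) and the residual 8% are unaffected.
Relative clearance = 0.0368 + 0.46 + 0.08 = 0.5768.
Steady-state concentration is inversely proportional to clearance, so the fold-change is 1 / 0.5768 = 1.73.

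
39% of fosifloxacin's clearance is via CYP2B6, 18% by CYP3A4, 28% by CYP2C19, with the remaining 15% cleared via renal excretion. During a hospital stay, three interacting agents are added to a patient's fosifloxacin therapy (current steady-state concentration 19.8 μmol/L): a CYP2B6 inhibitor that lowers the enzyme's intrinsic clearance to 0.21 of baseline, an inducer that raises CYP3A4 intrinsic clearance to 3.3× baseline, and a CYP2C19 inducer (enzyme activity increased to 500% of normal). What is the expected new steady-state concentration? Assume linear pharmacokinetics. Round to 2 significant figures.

The CYP2B6 pathway (39% of clearance) drops to 0.21× activity: 0.39 × 0.21 = 0.0819.
The CYP3A4 pathway (18% of clearance) is boosted to 3.3× activity: 0.18 × 3.3 = 0.594.
The CYP2C19 pathway (28% of clearance) increases to 5× activity: 0.28 × 5 = 1.4.
Non-CYP routes (15%) are unchanged.
Relative clearance = 0.0819 + 0.594 + 1.4 + 0.15 = 2.2259.
Dividing the baseline by the relative clearance: 19.8 / 2.2259 = 8.9 μmol/L.

8.9 μmol/L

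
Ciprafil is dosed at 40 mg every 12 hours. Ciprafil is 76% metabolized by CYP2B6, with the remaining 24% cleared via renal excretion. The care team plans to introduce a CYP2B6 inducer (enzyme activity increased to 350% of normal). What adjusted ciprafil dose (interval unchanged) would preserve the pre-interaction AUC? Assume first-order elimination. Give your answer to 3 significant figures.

CYP2B6: 0.76 × 3.5 = 2.66
Other: 0.24 (unchanged)
CL_new/CL_old = 2.66 + 0.24 = 2.9.
Exposure is unchanged when dose changes in proportion to clearance. New dose = 40 mg × 2.9 = 116 mg.

116 mg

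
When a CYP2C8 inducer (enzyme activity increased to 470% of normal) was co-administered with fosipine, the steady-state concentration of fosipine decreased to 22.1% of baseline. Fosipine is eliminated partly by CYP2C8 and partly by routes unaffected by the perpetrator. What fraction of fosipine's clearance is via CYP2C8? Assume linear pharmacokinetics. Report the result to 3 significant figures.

0.953

CL'/CL = 1 / 0.221 = 4.525
4.7·fm + (1 − fm) = 4.525
fm = (4.525 − 1) / (4.7 − 1) = 0.953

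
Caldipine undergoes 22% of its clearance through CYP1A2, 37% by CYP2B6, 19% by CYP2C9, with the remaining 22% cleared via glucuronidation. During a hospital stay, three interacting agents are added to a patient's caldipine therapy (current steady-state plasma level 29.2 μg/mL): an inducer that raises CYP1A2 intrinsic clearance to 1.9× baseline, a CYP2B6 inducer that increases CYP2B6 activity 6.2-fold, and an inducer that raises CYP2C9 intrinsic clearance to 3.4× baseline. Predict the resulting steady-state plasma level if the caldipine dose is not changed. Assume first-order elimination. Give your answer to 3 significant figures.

8.16 μg/mL

The CYP1A2 pathway (22% of clearance) increases to 1.9× activity: 0.22 × 1.9 = 0.418.
The CYP2B6 pathway (37% of clearance) rises to 6.2× activity: 0.37 × 6.2 = 2.294.
The CYP2C9 pathway (19% of clearance) increases to 3.4× activity: 0.19 × 3.4 = 0.646.
Non-CYP routes (22%) are unchanged.
New clearance relative to baseline: 0.418 + 2.294 + 0.646 + 0.22 = 3.578.
Steady-state plasma level ∝ 1/CL: new value = 29.2 / 3.578 = 8.16 μg/mL.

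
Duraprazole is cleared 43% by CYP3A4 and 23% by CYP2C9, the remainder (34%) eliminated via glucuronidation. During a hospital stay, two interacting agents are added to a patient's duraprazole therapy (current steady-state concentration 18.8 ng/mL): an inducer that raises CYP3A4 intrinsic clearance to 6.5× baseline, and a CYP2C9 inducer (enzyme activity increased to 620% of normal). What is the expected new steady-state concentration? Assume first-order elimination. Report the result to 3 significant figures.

4.12 ng/mL

CYP3A4: 0.43 × 6.5 = 2.795
CYP2C9: 0.23 × 6.2 = 1.426
Other: 0.34 (unchanged)
New clearance relative to baseline: 2.795 + 1.426 + 0.34 = 4.561.
New steady-state concentration = 18.8 / 4.561 = 4.12 ng/mL (concentration scales inversely with clearance).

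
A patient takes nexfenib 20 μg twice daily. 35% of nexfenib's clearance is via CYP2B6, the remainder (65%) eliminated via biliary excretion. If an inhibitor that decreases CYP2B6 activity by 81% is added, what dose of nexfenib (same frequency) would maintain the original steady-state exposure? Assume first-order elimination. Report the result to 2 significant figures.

CYP2B6: 0.35 × 0.19 = 0.0665
Other: 0.65 (unchanged)
CL_new/CL_old = 0.0665 + 0.65 = 0.7165.
Exposure is unchanged when dose changes in proportion to clearance. New dose = 20 μg × 0.7165 = 14 μg.

14 μg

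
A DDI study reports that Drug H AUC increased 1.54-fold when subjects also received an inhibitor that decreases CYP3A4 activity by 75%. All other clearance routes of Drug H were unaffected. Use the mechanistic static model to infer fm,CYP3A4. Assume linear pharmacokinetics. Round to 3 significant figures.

0.468

Let x = fm,CYP3A4. Because AUC ∝ 1/CL, relative clearance fell to 1/1.54 = 0.6494.
Setting x·0.25 + (1 − x) = 0.6494 and solving: x = (0.6494 − 1)/(0.25 − 1) = 0.468.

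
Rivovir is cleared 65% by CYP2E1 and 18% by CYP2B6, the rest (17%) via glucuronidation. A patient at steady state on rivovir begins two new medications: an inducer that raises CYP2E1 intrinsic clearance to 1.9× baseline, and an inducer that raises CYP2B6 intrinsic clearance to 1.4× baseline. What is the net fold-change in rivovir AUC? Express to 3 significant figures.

0.604

The CYP2E1 pathway (65% of clearance) increases to 1.9× activity: 0.65 × 1.9 = 1.235.
The CYP2B6 pathway (18% of clearance) increases to 1.4× activity: 0.18 × 1.4 = 0.252.
The remaining 17% of clearance is unaffected.
Relative clearance = 1.235 + 0.252 + 0.17 = 1.657.
Because AUC varies inversely with clearance, the combined effect is 1 / 1.657 = 0.604.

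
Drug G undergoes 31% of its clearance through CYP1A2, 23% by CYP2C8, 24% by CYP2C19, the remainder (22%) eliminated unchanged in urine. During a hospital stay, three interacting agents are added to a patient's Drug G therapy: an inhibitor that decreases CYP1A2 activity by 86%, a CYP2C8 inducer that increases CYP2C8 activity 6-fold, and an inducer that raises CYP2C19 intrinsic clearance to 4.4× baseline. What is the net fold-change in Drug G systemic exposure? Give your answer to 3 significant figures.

0.370

The CYP1A2 pathway (31% of clearance) falls to 0.14× activity: 0.31 × 0.14 = 0.0434.
The CYP2C8 pathway (23% of clearance) rises to 6× activity: 0.23 × 6 = 1.38.
The CYP2C19 pathway (24% of clearance) increases to 4.4× activity: 0.24 × 4.4 = 1.056.
The remaining 22% of clearance is unaffected.
Relative clearance = 0.0434 + 1.38 + 1.056 + 0.22 = 2.6994.
Net systemic exposure ratio = 1 / 2.6994 = 0.370.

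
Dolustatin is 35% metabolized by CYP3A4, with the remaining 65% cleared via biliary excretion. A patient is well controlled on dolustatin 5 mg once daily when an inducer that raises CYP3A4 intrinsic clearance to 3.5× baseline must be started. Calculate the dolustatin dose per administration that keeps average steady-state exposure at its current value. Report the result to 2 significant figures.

The CYP3A4 pathway (35% of clearance) increases to 3.5× activity: 0.35 × 3.5 = 1.225.
The remaining 65% of clearance is unaffected.
CL_new/CL_old = 1.225 + 0.65 = 1.875.
Exposure is unchanged when dose changes in proportion to clearance. New dose = 5 mg × 1.875 = 9.4 mg.

9.4 mg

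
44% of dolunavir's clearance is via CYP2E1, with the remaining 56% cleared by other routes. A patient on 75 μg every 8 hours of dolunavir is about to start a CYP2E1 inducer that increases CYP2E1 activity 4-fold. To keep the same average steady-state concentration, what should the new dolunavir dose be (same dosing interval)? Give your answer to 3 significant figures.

CYP2E1: 0.44 × 4 = 1.76
Other: 0.56 (unchanged)
Relative clearance = 1.76 + 0.56 = 2.32.
To maintain the same steady-state level, dose must scale with clearance: new dose = 75 × 2.32 = 174 μg.

174 μg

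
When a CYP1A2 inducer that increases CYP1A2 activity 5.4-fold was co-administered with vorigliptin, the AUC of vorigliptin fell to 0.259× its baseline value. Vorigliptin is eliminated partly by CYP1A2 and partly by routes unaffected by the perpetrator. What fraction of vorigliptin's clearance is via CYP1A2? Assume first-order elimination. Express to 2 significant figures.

0.65

Write x for the fraction cleared via CYP1A2. The observed AUC change means clearance rose to 1/0.259 = 3.861 of baseline.
Setting x·5.4 + (1 − x) = 3.861 and solving: x = (3.861 − 1)/(5.4 − 1) = 0.65.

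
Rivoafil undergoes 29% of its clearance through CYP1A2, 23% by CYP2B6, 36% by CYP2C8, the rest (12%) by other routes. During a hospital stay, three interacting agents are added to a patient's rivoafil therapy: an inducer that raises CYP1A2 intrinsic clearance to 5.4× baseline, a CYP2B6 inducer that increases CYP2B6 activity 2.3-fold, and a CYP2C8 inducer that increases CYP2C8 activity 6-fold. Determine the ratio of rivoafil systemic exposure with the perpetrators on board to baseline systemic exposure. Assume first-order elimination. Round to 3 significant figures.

CYP1A2: 0.29 × 5.4 = 1.566
CYP2B6: 0.23 × 2.3 = 0.529
CYP2C8: 0.36 × 6 = 2.16
Other: 0.12 (unchanged)
CL_new/CL_old = 1.566 + 0.529 + 2.16 + 0.12 = 4.375.
Systemic exposure ∝ 1/CL: fold-change = 1 / 4.375 = 0.229.

0.229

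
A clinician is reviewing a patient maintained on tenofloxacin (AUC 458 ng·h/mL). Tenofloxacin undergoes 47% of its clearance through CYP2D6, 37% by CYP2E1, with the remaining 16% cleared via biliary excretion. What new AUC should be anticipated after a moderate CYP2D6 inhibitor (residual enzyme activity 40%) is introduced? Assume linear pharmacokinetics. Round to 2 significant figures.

6.4 × 10² ng·h/mL

The CYP2D6 pathway (47% of clearance) is reduced to 0.4× activity: 0.47 × 0.4 = 0.188.
CYP2E1 (37%) and the residual 16% are unaffected.
Relative clearance = 0.188 + 0.37 + 0.16 = 0.718.
With dosing unchanged, AUC scales as 1/CL: 458 / 0.718 = 6.4 × 10² ng·h/mL.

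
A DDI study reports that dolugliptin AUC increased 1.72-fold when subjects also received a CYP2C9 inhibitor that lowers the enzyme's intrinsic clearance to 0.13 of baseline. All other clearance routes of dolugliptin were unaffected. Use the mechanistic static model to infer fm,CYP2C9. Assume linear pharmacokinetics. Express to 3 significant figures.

0.481

Write x for the fraction cleared via CYP2C9. The observed AUC change means clearance fell to 1/1.72 = 0.5814 of baseline.
Setting x·0.13 + (1 − x) = 0.5814 and solving: x = (0.5814 − 1)/(0.13 − 1) = 0.481.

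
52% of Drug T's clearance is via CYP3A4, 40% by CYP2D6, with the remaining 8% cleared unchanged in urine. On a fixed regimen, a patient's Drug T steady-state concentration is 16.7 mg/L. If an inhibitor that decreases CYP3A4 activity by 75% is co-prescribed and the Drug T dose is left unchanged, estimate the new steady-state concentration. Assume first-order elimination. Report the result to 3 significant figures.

CYP3A4: 0.52 × 0.25 = 0.13
CYP2D6: 0.4 (unchanged)
Other: 0.08 (unchanged)
New clearance relative to baseline: 0.13 + 0.4 + 0.08 = 0.61.
With dosing unchanged, steady-state concentration scales as 1/CL: 16.7 / 0.61 = 27.4 mg/L.

27.4 mg/L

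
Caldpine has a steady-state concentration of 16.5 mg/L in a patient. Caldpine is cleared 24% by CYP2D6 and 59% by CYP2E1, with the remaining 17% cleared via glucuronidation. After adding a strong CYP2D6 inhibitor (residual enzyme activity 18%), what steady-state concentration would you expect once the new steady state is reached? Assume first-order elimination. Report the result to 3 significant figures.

20.5 mg/L

The CYP2D6 pathway (24% of clearance) is reduced to 0.18× activity: 0.24 × 0.18 = 0.0432.
CYP2E1 (59%) and the residual 17% are unaffected.
Relative clearance = 0.0432 + 0.59 + 0.17 = 0.8032.
New steady-state concentration = baseline ÷ relative clearance = 16.5 / 0.8032 = 20.5 mg/L.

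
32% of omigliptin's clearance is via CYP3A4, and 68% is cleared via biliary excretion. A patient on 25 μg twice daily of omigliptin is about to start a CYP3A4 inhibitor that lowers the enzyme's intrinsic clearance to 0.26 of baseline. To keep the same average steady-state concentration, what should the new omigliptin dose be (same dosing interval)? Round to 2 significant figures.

19 μg

CYP3A4: 0.32 × 0.26 = 0.0832
Other: 0.68 (unchanged)
New clearance relative to baseline: 0.0832 + 0.68 = 0.7632.
Css,avg = (dose rate)/CL, so holding Css fixed requires dose ∝ CL: 25 × 0.7632 = 19 μg.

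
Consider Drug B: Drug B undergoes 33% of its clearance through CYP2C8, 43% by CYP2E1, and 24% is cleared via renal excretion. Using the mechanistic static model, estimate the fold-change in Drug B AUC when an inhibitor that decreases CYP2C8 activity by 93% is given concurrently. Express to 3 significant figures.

The CYP2C8 pathway (33% of clearance) falls to 0.07× activity: 0.33 × 0.07 = 0.0231.
CYP2E1 (43%) and the residual 24% are unaffected.
New clearance relative to baseline: 0.0231 + 0.43 + 0.24 = 0.6931.
Since AUC ∝ 1/CL, the ratio is 1 / 0.6931 = 1.44.

1.44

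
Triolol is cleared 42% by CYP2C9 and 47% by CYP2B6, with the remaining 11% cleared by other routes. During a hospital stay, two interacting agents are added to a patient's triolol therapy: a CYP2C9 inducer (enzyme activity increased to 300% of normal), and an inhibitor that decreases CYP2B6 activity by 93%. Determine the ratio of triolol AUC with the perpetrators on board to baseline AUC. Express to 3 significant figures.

0.713

The CYP2C9 pathway (42% of clearance) increases to 3× activity: 0.42 × 3 = 1.26.
The CYP2B6 pathway (47% of clearance) drops to 0.07× activity: 0.47 × 0.07 = 0.0329.
Non-CYP routes (11%) are unchanged.
CL_new/CL_old = 1.26 + 0.0329 + 0.11 = 1.4029.
Net AUC ratio = 1 / 1.4029 = 0.713.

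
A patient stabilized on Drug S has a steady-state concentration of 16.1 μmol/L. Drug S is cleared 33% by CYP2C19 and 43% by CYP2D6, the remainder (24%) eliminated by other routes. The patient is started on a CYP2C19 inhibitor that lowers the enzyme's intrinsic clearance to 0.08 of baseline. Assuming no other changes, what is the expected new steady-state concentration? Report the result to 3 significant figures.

CYP2C19: 0.33 × 0.08 = 0.0264
CYP2D6: 0.43 (unchanged)
Other: 0.24 (unchanged)
New clearance relative to baseline: 0.0264 + 0.43 + 0.24 = 0.6964.
New steady-state concentration = baseline ÷ relative clearance = 16.1 / 0.6964 = 23.1 μmol/L.

23.1 μmol/L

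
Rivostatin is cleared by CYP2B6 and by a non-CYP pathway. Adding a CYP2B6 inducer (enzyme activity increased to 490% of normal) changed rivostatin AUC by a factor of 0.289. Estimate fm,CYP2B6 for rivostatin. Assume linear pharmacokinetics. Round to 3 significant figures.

0.631

Call the CYP2B6 fraction fm. After the interaction, CL_new/CL_old = fm × 4.9 + (1 − fm).
AUC ratio = 1 / (new CL fraction), so new CL fraction = 1 / 0.289 = 3.46.
fm × 4.9 + 1 − fm = 3.46  ⇒  fm × (4.9 − 1) = 2.46  ⇒  fm = 0.631.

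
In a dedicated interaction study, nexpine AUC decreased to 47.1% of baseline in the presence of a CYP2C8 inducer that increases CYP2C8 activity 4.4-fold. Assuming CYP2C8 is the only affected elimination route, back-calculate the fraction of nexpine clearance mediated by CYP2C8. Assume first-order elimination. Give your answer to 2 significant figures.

0.33

Let fm be the CYP2C8 fraction. New clearance relative to baseline = fm × 4.4 + (1 − fm).
AUC ratio = 1 / (new CL fraction), so new CL fraction = 1 / 0.471 = 2.123.
fm × 4.4 + 1 − fm = 2.123  ⇒  fm × (4.4 − 1) = 1.123  ⇒  fm = 0.33.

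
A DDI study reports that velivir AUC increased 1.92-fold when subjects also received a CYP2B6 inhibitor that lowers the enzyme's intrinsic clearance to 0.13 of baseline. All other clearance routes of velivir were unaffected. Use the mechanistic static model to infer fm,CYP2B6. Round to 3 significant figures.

CL'/CL = 1 / 1.92 = 0.5208
0.13·fm + (1 − fm) = 0.5208
fm = (0.5208 − 1) / (0.13 − 1) = 0.551

0.551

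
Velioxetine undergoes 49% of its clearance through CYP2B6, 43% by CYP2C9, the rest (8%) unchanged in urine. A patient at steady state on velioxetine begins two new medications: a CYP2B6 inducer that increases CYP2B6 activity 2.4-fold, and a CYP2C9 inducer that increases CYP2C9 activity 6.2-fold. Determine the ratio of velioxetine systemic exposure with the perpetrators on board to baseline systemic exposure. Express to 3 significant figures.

0.255

The CYP2B6 pathway (49% of clearance) increases to 2.4× activity: 0.49 × 2.4 = 1.176.
The CYP2C9 pathway (43% of clearance) is boosted to 6.2× activity: 0.43 × 6.2 = 2.666.
The remaining 8% of clearance is unaffected.
Relative clearance = 1.176 + 2.666 + 0.08 = 3.922.
Net systemic exposure ratio = 1 / 3.922 = 0.255.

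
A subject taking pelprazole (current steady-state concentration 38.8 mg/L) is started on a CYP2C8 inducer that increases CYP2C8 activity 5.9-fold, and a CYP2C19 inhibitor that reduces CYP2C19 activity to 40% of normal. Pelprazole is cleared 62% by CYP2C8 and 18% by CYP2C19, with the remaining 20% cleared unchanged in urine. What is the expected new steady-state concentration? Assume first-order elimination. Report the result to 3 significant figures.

The CYP2C8 pathway (62% of clearance) increases to 5.9× activity: 0.62 × 5.9 = 3.658.
The CYP2C19 pathway (18% of clearance) drops to 0.4× activity: 0.18 × 0.4 = 0.072.
The remaining 20% of clearance is unaffected.
Relative clearance = 3.658 + 0.072 + 0.2 = 3.93.
Steady-state concentration ∝ 1/CL: new value = 38.8 / 3.93 = 9.87 mg/L.

9.87 mg/L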